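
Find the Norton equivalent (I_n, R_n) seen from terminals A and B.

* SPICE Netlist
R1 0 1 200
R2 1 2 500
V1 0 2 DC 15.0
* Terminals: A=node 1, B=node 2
Find the Thévenin equivalent first; then I_n = V_th/R_th and R_n = R_th.
Step 1 — V_th is the open-circuit voltage V_A - V_B (nothing connected across the terminals).
Nodal analysis, taking node 2 as the 0 V reference.
Source V1 fixes V_0 = 15 V.
KCL at each unknown node (sum of currents leaving = 0; resistances in Ω):
  Node 1: (V_1 - 15)/200 + (V_1 - 0)/500 = 0
Collecting terms: 0.007 × V_1 = 0.075  =>  V_1 = 10.71 V
V_th = V_1 - V_2 = 10.71 - 0 = 10.71 V
Step 2 — R_th: zero the source — replace V1 by a short circuit (node 2 merges into node 0) — and find the resistance seen between A (node 1) and B (node 0).
Reduce the network between node 1 (A) and node 0 (B) by series/parallel combination:
  Rp1 = R1 ‖ R2 (parallel, both between nodes 0 and 1) = 1/(1/200 + 1/500) = 142.9 Ω
R_th = 142.9 Ω
I_n = V_th/R_th = 10.71/142.9 = 0.075 A, and R_n = R_th = 142.9 Ω

Final answer: I_n = 0.075 A, R_n = 142.9 Ω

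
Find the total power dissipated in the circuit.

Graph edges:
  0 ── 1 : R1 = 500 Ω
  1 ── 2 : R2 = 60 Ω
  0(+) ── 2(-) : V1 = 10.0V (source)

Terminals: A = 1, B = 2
Nodal analysis, taking node 2 as the 0 V reference.
Source V1 fixes V_0 = 10 V.
KCL at each unknown node (sum of currents leaving = 0; resistances in Ω):
  Node 1: (V_1 - 10)/500 + (V_1 - 0)/60 = 0
Collecting terms: 0.01867 × V_1 = 0.02  =>  V_1 = 1.071 V
Power in each resistor, P = (ΔV)²/R:
  P_R1 = (10 - 1.071)²/500 = 0.1594 W
  P_R2 = (1.071 - 0)²/60 = 0.01913 W
P_total = P_R1 + P_R2 = 0.1786 W

Final answer: 0.1786 W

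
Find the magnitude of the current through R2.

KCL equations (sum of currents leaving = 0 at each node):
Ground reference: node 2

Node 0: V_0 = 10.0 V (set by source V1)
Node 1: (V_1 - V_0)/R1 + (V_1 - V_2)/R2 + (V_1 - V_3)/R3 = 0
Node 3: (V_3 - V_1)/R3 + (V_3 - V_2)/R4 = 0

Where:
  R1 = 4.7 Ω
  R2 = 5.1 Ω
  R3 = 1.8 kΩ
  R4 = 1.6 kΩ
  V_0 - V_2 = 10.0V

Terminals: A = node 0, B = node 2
Nodal analysis, taking node 2 as the 0 V reference.
Source V1 fixes V_0 = 10 V.
KCL at each unknown node (sum of currents leaving = 0; resistances in Ω):
  Node 1: (V_1 - 10)/4.7 + (V_1 - 0)/5.1 + (V_1 - V_3)/1800 = 0
  Node 3: (V_3 - V_1)/1800 + (V_3 - 0)/1600 = 0
Collecting terms (coefficients in siemens):
  0.4094·V_1 - 0.0005556·V_3 = 2.128
  0.001181·V_3 - 0.0005556·V_1 = 0
Determinant D = (0.4094)(0.001181) - (-0.0005556)(-0.0005556) = 0.000483
V_1 = [(2.128)(0.001181) - (-0.0005556)(0)]/D = 5.2 V
V_3 = [(0.4094)(0) - (2.128)(-0.0005556)]/D = 2.447 V
I_R2 = (V_1 - V_2)/R2 = (5.2 - 0)/5.1 = 1.02 A
|I_R2| = 1.02 A

Final answer: |I_R2| = 1.02 A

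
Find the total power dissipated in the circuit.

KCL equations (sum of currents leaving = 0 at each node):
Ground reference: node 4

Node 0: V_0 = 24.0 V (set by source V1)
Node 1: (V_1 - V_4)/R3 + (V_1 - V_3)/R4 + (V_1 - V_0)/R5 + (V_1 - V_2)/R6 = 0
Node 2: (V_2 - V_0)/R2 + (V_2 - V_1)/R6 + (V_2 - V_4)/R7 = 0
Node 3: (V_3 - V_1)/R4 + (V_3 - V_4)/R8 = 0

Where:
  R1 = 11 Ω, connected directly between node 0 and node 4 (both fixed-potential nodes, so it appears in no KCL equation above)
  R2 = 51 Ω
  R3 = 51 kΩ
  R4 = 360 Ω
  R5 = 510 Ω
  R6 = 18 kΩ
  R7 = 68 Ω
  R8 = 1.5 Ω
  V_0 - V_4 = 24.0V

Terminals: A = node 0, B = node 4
Nodal analysis, taking node 4 as the 0 V reference.
Source V1 fixes V_0 = 24 V.
KCL at each unknown node (sum of currents leaving = 0; resistances in Ω):
  Node 1: (V_1 - 0)/51000 + (V_1 - V_3)/360 + (V_1 - 24)/510 + (V_1 - V_2)/18000 = 0
  Node 2: (V_2 - 24)/51 + (V_2 - V_1)/18000 + (V_2 - 0)/68 = 0
  Node 3: (V_3 - V_1)/360 + (V_3 - 0)/1.5 = 0
Collecting terms (coefficients in siemens):
  0.004814·V_1 - 0.00005556·V_2 - 0.002778·V_3 = 0.04706
  0.03437·V_2 - 0.00005556·V_1 = 0.4706
  0.6694·V_3 - 0.002778·V_1 = 0
Solving these 3 simultaneous equations (Gaussian elimination) gives:
  V_1 = 9.958 V, V_2 = 13.71 V, V_3 = 0.04132 V
Power in each resistor, P = (ΔV)²/R:
  P_R1 = (24 - 0)²/11 = 52.36 W
  P_R2 = (24 - 13.71)²/51 = 2.077 W
  P_R3 = (9.958 - 0)²/51000 = 0.001944 W
  P_R4 = (9.958 - 0.04132)²/360 = 0.2732 W
  P_R5 = (24 - 9.958)²/510 = 0.3866 W
  P_R6 = (9.958 - 13.71)²/18000 = 0.0007813 W
  P_R7 = (13.71 - 0)²/68 = 2.763 W
  P_R8 = (0.04132 - 0)²/1.5 = 0.001138 W
P_total = P_R1 + P_R2 + P_R3 + P_R4 + P_R5 + P_R6 + P_R7 + P_R8 = 57.87 W

Final answer: 57.87 W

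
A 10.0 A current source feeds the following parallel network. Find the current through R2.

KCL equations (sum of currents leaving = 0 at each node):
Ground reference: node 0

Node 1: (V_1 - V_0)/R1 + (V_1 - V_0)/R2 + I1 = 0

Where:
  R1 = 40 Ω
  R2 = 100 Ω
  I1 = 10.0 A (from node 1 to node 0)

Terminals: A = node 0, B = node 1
All resistors sit directly between nodes 0 and 1, so they are in parallel and share one voltage V; the full source current 10 A splits among them.
1/R_par = 1/40 + 1/100 = 0.035 S  =>  R_par = 28.57 Ω
V = I × R_par = 10 × 28.57 = 285.7 V
I_R2 = V/R2 = 285.7/100 = 2.857 A

Final answer: 2.857 A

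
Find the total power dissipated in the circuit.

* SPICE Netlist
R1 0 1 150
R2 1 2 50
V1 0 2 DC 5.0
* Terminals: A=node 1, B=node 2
Nodal analysis, taking node 2 as the 0 V reference.
Source V1 fixes V_0 = 5 V.
KCL at each unknown node (sum of currents leaving = 0; resistances in Ω):
  Node 1: (V_1 - 5)/150 + (V_1 - 0)/50 = 0
Collecting terms: 0.02667 × V_1 = 0.03333  =>  V_1 = 1.25 V
Power in each resistor, P = (ΔV)²/R:
  P_R1 = (5 - 1.25)²/150 = 0.09375 W
  P_R2 = (1.25 - 0)²/50 = 0.03125 W
P_total = P_R1 + P_R2 = 0.125 W

Final answer: 0.125 W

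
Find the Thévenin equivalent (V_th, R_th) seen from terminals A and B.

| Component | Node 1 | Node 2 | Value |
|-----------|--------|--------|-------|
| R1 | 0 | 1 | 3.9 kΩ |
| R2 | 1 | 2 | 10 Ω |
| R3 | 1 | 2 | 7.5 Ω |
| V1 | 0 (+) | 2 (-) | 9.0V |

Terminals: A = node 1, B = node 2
Step 1 — V_th is the open-circuit voltage V_A - V_B (nothing connected across the terminals).
Nodal analysis, taking node 2 as the 0 V reference.
Source V1 fixes V_0 = 9 V.
KCL at each unknown node (sum of currents leaving = 0; resistances in Ω):
  Node 1: (V_1 - 9)/3900 + (V_1 - 0)/10 + (V_1 - 0)/7.5 = 0
Collecting terms: 0.2336 × V_1 = 0.002308  =>  V_1 = 0.009879 V
V_th = V_1 - V_2 = 0.009879 - 0 = 0.009879 V
Step 2 — R_th: zero the source — replace V1 by a short circuit (node 2 merges into node 0) — and find the resistance seen between A (node 1) and B (node 0).
Reduce the network between node 1 (A) and node 0 (B) by series/parallel combination:
  Rp1 = R1 ‖ R2 ‖ R3 (parallel, all between nodes 0 and 1) = 1/(1/3900 + 1/10 + 1/7.5) = 4.281 Ω
R_th = 4.281 Ω

Final answer: V_th = 0.009879 V, R_th = 4.281 Ω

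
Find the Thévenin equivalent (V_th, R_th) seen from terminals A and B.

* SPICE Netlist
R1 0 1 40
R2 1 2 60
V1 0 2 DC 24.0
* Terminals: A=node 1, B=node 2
Step 1 — V_th is the open-circuit voltage V_A - V_B (nothing connected across the terminals).
Nodal analysis, taking node 2 as the 0 V reference.
Source V1 fixes V_0 = 24 V.
KCL at each unknown node (sum of currents leaving = 0; resistances in Ω):
  Node 1: (V_1 - 24)/40 + (V_1 - 0)/60 = 0
Collecting terms: 0.04167 × V_1 = 0.6  =>  V_1 = 14.4 V
V_th = V_1 - V_2 = 14.4 - 0 = 14.4 V
Step 2 — R_th: zero the source — replace V1 by a short circuit (node 2 merges into node 0) — and find the resistance seen between A (node 1) and B (node 0).
Reduce the network between node 1 (A) and node 0 (B) by series/parallel combination:
  Rp1 = R1 ‖ R2 (parallel, both between nodes 0 and 1) = 1/(1/40 + 1/60) = 24 Ω
R_th = 24 Ω

Final answer: V_th = 14.4 V, R_th = 24 Ω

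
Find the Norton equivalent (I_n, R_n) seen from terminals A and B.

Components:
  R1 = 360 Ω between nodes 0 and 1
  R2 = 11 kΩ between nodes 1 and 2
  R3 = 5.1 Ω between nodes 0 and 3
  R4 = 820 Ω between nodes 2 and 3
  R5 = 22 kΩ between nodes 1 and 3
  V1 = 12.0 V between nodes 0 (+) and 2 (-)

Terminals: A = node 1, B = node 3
Find the Thévenin equivalent first; then I_n = V_th/R_th and R_n = R_th.
Step 1 — V_th is the open-circuit voltage V_A - V_B (nothing connected across the terminals).
Nodal analysis, taking node 2 as the 0 V reference.
Source V1 fixes V_0 = 12 V.
KCL at each unknown node (sum of currents leaving = 0; resistances in Ω):
  Node 1: (V_1 - 12)/360 + (V_1 - 0)/11000 + (V_1 - V_3)/22000 = 0
  Node 3: (V_3 - 12)/5.1 + (V_3 - 0)/820 + (V_3 - V_1)/22000 = 0
Collecting terms (coefficients in siemens):
  0.002914·V_1 - 0.00004545·V_3 = 0.03333
  0.1973·V_3 - 0.00004545·V_1 = 2.353
Determinant D = (0.002914)(0.1973) - (-0.00004545)(-0.00004545) = 0.0005751
V_1 = [(0.03333)(0.1973) - (-0.00004545)(2.353)]/D = 11.62 V
V_3 = [(0.002914)(2.353) - (0.03333)(-0.00004545)]/D = 11.93 V
V_th = V_1 - V_3 = 11.62 - 11.93 = -0.3013 V
Step 2 — R_th: zero the source — replace V1 by a short circuit (node 2 merges into node 0) — and find the resistance seen between A (node 1) and B (node 3).
Reduce the network between node 1 (A) and node 3 (B) by series/parallel combination:
  Rp1 = R1 ‖ R2 (parallel, both between nodes 0 and 1) = 1/(1/360 + 1/11000) = 348.6 Ω
  Rp2 = R3 ‖ R4 (parallel, both between nodes 0 and 3) = 1/(1/5.1 + 1/820) = 5.068 Ω
  Rs1 = Rp1 + Rp2 (series, joined only at node 0) = 348.6 + 5.068 = 353.7 Ω
  Rp3 = R5 ‖ Rs1 (parallel, both between nodes 1 and 3) = 1/(1/22000 + 1/353.7) = 348.1 Ω
R_th = 348.1 Ω
I_n = V_th/R_th = -0.3013/348.1 = -0.0008655 A, and R_n = R_th = 348.1 Ω

Final answer: I_n = -0.0008655 A, R_n = 348.1 Ω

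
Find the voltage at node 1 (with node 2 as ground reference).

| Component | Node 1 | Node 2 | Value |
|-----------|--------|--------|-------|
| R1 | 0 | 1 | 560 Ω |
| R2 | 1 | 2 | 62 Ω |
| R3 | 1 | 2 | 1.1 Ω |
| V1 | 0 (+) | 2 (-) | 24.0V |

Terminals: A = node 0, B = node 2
Nodal analysis, taking node 2 as the 0 V reference.
Source V1 fixes V_0 = 24 V.
KCL at each unknown node (sum of currents leaving = 0; resistances in Ω):
  Node 1: (V_1 - 24)/560 + (V_1 - 0)/62 + (V_1 - 0)/1.1 = 0
Collecting terms: 0.927 × V_1 = 0.04286  =>  V_1 = 0.04623 V
The requested potential is V_1 = 0.04623 V.

Final answer: V_1 = 0.04623 V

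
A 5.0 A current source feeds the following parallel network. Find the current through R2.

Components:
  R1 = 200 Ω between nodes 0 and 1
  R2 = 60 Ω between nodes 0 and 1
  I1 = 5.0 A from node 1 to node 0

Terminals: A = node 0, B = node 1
All resistors sit directly between nodes 0 and 1, so they are in parallel and share one voltage V; the full source current 5 A splits among them.
1/R_par = 1/200 + 1/60 = 0.02167 S  =>  R_par = 46.15 Ω
V = I × R_par = 5 × 46.15 = 230.8 V
I_R2 = V/R2 = 230.8/60 = 3.846 A

Final answer: 3.846 A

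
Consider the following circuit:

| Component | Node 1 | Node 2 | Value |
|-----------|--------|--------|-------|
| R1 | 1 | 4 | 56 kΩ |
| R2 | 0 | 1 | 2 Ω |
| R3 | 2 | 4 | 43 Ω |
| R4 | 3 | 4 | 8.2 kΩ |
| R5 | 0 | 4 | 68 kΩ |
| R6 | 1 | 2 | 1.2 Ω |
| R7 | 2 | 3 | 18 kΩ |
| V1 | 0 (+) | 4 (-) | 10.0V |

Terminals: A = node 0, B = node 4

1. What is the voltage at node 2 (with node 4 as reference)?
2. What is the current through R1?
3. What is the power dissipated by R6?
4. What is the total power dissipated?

Nodal analysis, taking node 4 as the 0 V reference.
Source V1 fixes V_0 = 10 V.
KCL at each unknown node (sum of currents leaving = 0; resistances in Ω):
  Node 1: (V_1 - 0)/56000 + (V_1 - 10)/2 + (V_1 - V_2)/1.2 = 0
  Node 2: (V_2 - 0)/43 + (V_2 - V_1)/1.2 + (V_2 - V_3)/18000 = 0
  Node 3: (V_3 - 0)/8200 + (V_3 - V_2)/18000 = 0
Collecting terms (coefficients in siemens):
  1.333·V_1 - 0.8333·V_2 = 5
  0.8566·V_2 - 0.8333·V_1 - 0.00005556·V_3 = 0
  0.0001775·V_3 - 0.00005556·V_2 = 0
Solving these 3 simultaneous equations (Gaussian elimination) gives:
  V_1 = 9.566 V, V_2 = 9.306 V, V_3 = 2.913 V
Part 1:
  Read off the nodal solution: V_2 = 9.306 V
Part 2:
  I_R1 = (V_1 - V_4)/R1 = (9.566 - 0)/56000 = 0.0001708 A
  Magnitude: I_R1 = 0.0001708 A
Part 3:
  I_R6 = (V_1 - V_2)/R6 = (9.566 - 9.306)/1.2 = 0.2168 A
  P_R6 = I_R6² × R6 = (0.2168)² × 1.2 = 0.05639 W
Part 4:
  Power in each resistor, P = (ΔV)²/R:
    P_R1 = (9.566 - 0)²/56000 = 0.001634 W
    P_R2 = (10 - 9.566)²/2 = 0.09413 W
    P_R3 = (9.306 - 0)²/43 = 2.014 W
    P_R4 = (2.913 - 0)²/8200 = 0.001035 W
    P_R5 = (10 - 0)²/68000 = 0.001471 W
    P_R6 = (9.566 - 9.306)²/1.2 = 0.05639 W
    P_R7 = (9.306 - 2.913)²/18000 = 0.002271 W
  P_total = P_R1 + P_R2 + P_R3 + P_R4 + P_R5 + P_R6 + P_R7 = 2.171 W

Final answers:
1. V_2 = 9.306 V
2. I_R1 = 0.0001708 A
3. P_R6 = 0.05639 W
4. P_total = 2.171 W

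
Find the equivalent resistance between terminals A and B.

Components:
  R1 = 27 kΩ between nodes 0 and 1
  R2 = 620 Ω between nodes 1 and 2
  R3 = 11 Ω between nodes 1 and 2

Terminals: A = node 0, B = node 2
Reduce the network between node 0 (A) and node 2 (B) by series/parallel combination:
  Rp1 = R2 ‖ R3 (parallel, both between nodes 1 and 2) = 1/(1/620 + 1/11) = 10.81 Ω
  Rs1 = R1 + Rp1 (series, joined only at node 1) = 27000 + 10.81 = 27010 Ω
R_eq = 27.01 kΩ

Final answer: 27.01 kΩ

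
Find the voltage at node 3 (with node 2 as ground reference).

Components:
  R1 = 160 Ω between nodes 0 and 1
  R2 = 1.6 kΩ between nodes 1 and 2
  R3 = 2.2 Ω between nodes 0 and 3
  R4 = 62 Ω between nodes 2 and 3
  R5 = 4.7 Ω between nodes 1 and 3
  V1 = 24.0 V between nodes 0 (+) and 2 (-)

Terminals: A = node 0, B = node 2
Nodal analysis, taking node 2 as the 0 V reference.
Source V1 fixes V_0 = 24 V.
KCL at each unknown node (sum of currents leaving = 0; resistances in Ω):
  Node 1: (V_1 - 24)/160 + (V_1 - 0)/1600 + (V_1 - V_3)/4.7 = 0
  Node 3: (V_3 - 24)/2.2 + (V_3 - 0)/62 + (V_3 - V_1)/4.7 = 0
Collecting terms (coefficients in siemens):
  0.2196·V_1 - 0.2128·V_3 = 0.15
  0.6834·V_3 - 0.2128·V_1 = 10.91
Determinant D = (0.2196)(0.6834) - (-0.2128)(-0.2128) = 0.1048
V_1 = [(0.15)(0.6834) - (-0.2128)(10.91)]/D = 23.12 V
V_3 = [(0.2196)(10.91) - (0.15)(-0.2128)]/D = 23.16 V
The requested potential is V_3 = 23.16 V.

Final answer: V_3 = 23.16 V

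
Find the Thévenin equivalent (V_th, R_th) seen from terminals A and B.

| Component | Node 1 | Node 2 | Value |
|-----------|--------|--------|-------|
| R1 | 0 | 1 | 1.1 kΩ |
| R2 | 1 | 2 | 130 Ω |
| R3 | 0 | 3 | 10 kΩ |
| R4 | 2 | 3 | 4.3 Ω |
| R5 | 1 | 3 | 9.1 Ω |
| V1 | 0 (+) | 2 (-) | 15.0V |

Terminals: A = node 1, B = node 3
Step 1 — V_th is the open-circuit voltage V_A - V_B (nothing connected across the terminals).
Nodal analysis, taking node 2 as the 0 V reference.
Source V1 fixes V_0 = 15 V.
KCL at each unknown node (sum of currents leaving = 0; resistances in Ω):
  Node 1: (V_1 - 15)/1100 + (V_1 - 0)/130 + (V_1 - V_3)/9.1 = 0
  Node 3: (V_3 - 15)/10000 + (V_3 - 0)/4.3 + (V_3 - V_1)/9.1 = 0
Collecting terms (coefficients in siemens):
  0.1185·V_1 - 0.1099·V_3 = 0.01364
  0.3425·V_3 - 0.1099·V_1 = 0.0015
Determinant D = (0.1185)(0.3425) - (-0.1099)(-0.1099) = 0.02851
V_1 = [(0.01364)(0.3425) - (-0.1099)(0.0015)]/D = 0.1696 V
V_3 = [(0.1185)(0.0015) - (0.01364)(-0.1099)]/D = 0.05879 V
V_th = V_1 - V_3 = 0.1696 - 0.05879 = 0.1108 V
Step 2 — R_th: zero the source — replace V1 by a short circuit (node 2 merges into node 0) — and find the resistance seen between A (node 1) and B (node 3).
Reduce the network between node 1 (A) and node 3 (B) by series/parallel combination:
  Rp1 = R1 ‖ R2 (parallel, both between nodes 0 and 1) = 1/(1/1100 + 1/130) = 116.3 Ω
  Rp2 = R3 ‖ R4 (parallel, both between nodes 0 and 3) = 1/(1/10000 + 1/4.3) = 4.298 Ω
  Rs1 = Rp1 + Rp2 (series, joined only at node 0) = 116.3 + 4.298 = 120.6 Ω
  Rp3 = R5 ‖ Rs1 (parallel, both between nodes 1 and 3) = 1/(1/9.1 + 1/120.6) = 8.461 Ω
R_th = 8.461 Ω

Final answer: V_th = 0.1108 V, R_th = 8.461 Ω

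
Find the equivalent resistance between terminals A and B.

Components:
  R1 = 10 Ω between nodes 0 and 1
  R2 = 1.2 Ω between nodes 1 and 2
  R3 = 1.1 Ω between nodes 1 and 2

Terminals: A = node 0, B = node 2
Reduce the network between node 0 (A) and node 2 (B) by series/parallel combination:
  Rp1 = R2 ‖ R3 (parallel, both between nodes 1 and 2) = 1/(1/1.2 + 1/1.1) = 0.5739 Ω
  Rs1 = R1 + Rp1 (series, joined only at node 1) = 10 + 0.5739 = 10.57 Ω
R_eq = 10.57 Ω

Final answer: 10.57 Ω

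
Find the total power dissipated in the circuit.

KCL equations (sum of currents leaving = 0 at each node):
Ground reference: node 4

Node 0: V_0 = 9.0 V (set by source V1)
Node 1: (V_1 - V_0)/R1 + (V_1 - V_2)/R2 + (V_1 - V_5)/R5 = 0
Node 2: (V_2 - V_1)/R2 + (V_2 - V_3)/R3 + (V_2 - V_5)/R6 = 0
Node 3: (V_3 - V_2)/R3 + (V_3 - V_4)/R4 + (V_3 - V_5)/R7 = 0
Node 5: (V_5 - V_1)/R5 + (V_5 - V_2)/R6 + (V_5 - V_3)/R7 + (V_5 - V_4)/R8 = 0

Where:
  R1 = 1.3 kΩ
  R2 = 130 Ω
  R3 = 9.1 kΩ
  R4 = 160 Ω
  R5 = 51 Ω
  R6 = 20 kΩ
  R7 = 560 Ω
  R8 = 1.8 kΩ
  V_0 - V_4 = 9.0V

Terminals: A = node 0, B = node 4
Nodal analysis, taking node 4 as the 0 V reference.
Source V1 fixes V_0 = 9 V.
KCL at each unknown node (sum of currents leaving = 0; resistances in Ω):
  Node 1: (V_1 - 9)/1300 + (V_1 - V_2)/130 + (V_1 - V_5)/51 = 0
  Node 2: (V_2 - V_1)/130 + (V_2 - V_3)/9100 + (V_2 - V_5)/20000 = 0
  Node 3: (V_3 - V_2)/9100 + (V_3 - 0)/160 + (V_3 - V_5)/560 = 0
  Node 5: (V_5 - V_1)/51 + (V_5 - V_2)/20000 + (V_5 - V_3)/560 + (V_5 - 0)/1800 = 0
Collecting terms (coefficients in siemens):
  0.02807·V_1 - 0.007692·V_2 - 0.01961·V_5 = 0.006923
  0.007852·V_2 - 0.007692·V_1 - 0.0001099·V_3 - 0.00005·V_5 = 0
  0.008146·V_3 - 0.0001099·V_2 - 0.001786·V_5 = 0
  0.022·V_5 - 0.01961·V_1 - 0.00005·V_2 - 0.001786·V_3 = 0
Solving these 4 simultaneous equations (Gaussian elimination) gives:
  V_1 = 2.656 V, V_2 = 2.625 V, V_3 = 0.5658 V, V_5 = 2.419 V
Power in each resistor, P = (ΔV)²/R:
  P_R1 = (9 - 2.656)²/1300 = 0.03096 W
  P_R2 = (2.656 - 2.625)²/130 = 0.000007279 W
  P_R3 = (2.625 - 0.5658)²/9100 = 0.0004661 W
  P_R4 = (0.5658 - 0)²/160 = 0.002001 W
  P_R5 = (2.656 - 2.419)²/51 = 0.0011 W
  P_R6 = (2.625 - 2.419)²/20000 = 0.000002123 W
  P_R7 = (0.5658 - 2.419)²/560 = 0.006134 W
  P_R8 = (0 - 2.419)²/1800 = 0.003251 W
P_total = P_R1 + P_R2 + P_R3 + P_R4 + P_R5 + P_R6 + P_R7 + P_R8 = 0.04392 W

Final answer: 0.04392 W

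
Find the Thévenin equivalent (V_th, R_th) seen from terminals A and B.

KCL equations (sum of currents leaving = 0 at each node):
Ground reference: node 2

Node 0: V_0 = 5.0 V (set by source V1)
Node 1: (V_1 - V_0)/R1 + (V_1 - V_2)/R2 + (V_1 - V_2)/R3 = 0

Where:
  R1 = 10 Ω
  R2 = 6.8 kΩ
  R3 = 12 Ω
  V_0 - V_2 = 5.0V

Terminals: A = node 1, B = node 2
Step 1 — V_th is the open-circuit voltage V_A - V_B (nothing connected across the terminals).
Nodal analysis, taking node 2 as the 0 V reference.
Source V1 fixes V_0 = 5 V.
KCL at each unknown node (sum of currents leaving = 0; resistances in Ω):
  Node 1: (V_1 - 5)/10 + (V_1 - 0)/6800 + (V_1 - 0)/12 = 0
Collecting terms: 0.1835 × V_1 = 0.5  =>  V_1 = 2.725 V
V_th = V_1 - V_2 = 2.725 - 0 = 2.725 V
Step 2 — R_th: zero the source — replace V1 by a short circuit (node 2 merges into node 0) — and find the resistance seen between A (node 1) and B (node 0).
Reduce the network between node 1 (A) and node 0 (B) by series/parallel combination:
  Rp1 = R1 ‖ R2 ‖ R3 (parallel, all between nodes 0 and 1) = 1/(1/10 + 1/6800 + 1/12) = 5.45 Ω
R_th = 5.45 Ω

Final answer: V_th = 2.725 V, R_th = 5.45 Ω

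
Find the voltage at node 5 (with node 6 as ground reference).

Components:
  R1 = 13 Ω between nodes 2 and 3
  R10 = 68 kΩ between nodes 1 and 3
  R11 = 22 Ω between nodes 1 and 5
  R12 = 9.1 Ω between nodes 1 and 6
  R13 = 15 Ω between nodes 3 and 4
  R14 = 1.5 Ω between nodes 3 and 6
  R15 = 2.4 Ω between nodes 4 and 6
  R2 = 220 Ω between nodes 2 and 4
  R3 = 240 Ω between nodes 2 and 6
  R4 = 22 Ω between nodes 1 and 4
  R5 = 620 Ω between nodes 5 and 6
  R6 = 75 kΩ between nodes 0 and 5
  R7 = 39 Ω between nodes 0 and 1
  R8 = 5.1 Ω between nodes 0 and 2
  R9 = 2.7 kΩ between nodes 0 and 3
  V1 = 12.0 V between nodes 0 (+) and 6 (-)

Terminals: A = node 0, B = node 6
Nodal analysis, taking node 6 as the 0 V reference.
Source V1 fixes V_0 = 12 V.
KCL at each unknown node (sum of currents leaving = 0; resistances in Ω):
  Node 1: (V_1 - V_4)/22 + (V_1 - 12)/39 + (V_1 - V_3)/68000 + (V_1 - V_5)/22 + (V_1 - 0)/9.1 = 0
  Node 2: (V_2 - V_3)/13 + (V_2 - V_4)/220 + (V_2 - 0)/240 + (V_2 - 12)/5.1 = 0
  Node 3: (V_3 - V_2)/13 + (V_3 - 12)/2700 + (V_3 - V_1)/68000 + (V_3 - V_4)/15 + (V_3 - 0)/1.5 = 0
  Node 4: (V_4 - V_2)/220 + (V_4 - V_1)/22 + (V_4 - V_3)/15 + (V_4 - 0)/2.4 = 0
  Node 5: (V_5 - 0)/620 + (V_5 - 12)/75000 + (V_5 - V_1)/22 = 0
Collecting terms (coefficients in siemens):
  0.2265·V_1 - 0.00001471·V_3 - 0.04545·V_4 - 0.04545·V_5 = 0.3077
  0.2817·V_2 - 0.07692·V_3 - 0.004545·V_4 = 2.353
  0.8106·V_3 - 0.00001471·V_1 - 0.07692·V_2 - 0.06667·V_4 = 0.004444
  0.5333·V_4 - 0.04545·V_1 - 0.004545·V_2 - 0.06667·V_3 = 0
  0.04708·V_5 - 0.04545·V_1 = 0.00016
Solving these 5 simultaneous equations (Gaussian elimination) gives:
  V_1 = 1.768 V, V_2 = 8.589 V, V_3 = 0.8477 V, V_4 = 0.3299 V
  V_5 = 1.711 V
The requested potential is V_5 = 1.711 V.

Final answer: V_5 = 1.711 V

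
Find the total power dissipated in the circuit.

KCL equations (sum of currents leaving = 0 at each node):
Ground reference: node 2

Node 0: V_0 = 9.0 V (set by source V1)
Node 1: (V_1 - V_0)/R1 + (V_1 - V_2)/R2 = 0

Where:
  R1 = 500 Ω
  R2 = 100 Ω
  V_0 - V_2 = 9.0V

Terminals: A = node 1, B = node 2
Nodal analysis, taking node 2 as the 0 V reference.
Source V1 fixes V_0 = 9 V.
KCL at each unknown node (sum of currents leaving = 0; resistances in Ω):
  Node 1: (V_1 - 9)/500 + (V_1 - 0)/100 = 0
Collecting terms: 0.012 × V_1 = 0.018  =>  V_1 = 1.5 V
Power in each resistor, P = (ΔV)²/R:
  P_R1 = (9 - 1.5)²/500 = 0.1125 W
  P_R2 = (1.5 - 0)²/100 = 0.0225 W
P_total = P_R1 + P_R2 = 0.135 W

Final answer: 0.135 W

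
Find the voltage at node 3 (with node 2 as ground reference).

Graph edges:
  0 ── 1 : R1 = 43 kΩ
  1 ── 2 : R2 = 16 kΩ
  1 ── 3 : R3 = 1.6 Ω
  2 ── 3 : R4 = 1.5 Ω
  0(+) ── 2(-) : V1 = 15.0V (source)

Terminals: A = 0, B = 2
Nodal analysis, taking node 2 as the 0 V reference.
Source V1 fixes V_0 = 15 V.
KCL at each unknown node (sum of currents leaving = 0; resistances in Ω):
  Node 1: (V_1 - 15)/43000 + (V_1 - 0)/16000 + (V_1 - V_3)/1.6 = 0
  Node 3: (V_3 - V_1)/1.6 + (V_3 - 0)/1.5 = 0
Collecting terms (coefficients in siemens):
  0.6251·V_1 - 0.625·V_3 = 0.0003488
  1.292·V_3 - 0.625·V_1 = 0
Determinant D = (0.6251)(1.292) - (-0.625)(-0.625) = 0.4168
V_1 = [(0.0003488)(1.292) - (-0.625)(0)]/D = 0.001081 V
V_3 = [(0.6251)(0) - (0.0003488)(-0.625)]/D = 0.0005231 V
The requested potential is V_3 = 0.0005231 V.

Final answer: V_3 = 0.0005231 V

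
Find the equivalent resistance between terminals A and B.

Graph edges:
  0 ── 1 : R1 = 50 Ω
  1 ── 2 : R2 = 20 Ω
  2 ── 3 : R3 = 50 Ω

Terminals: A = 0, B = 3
Reduce the network between node 0 (A) and node 3 (B) by series/parallel combination:
  Rs1 = R1 + R2 (series, joined only at node 1) = 50 + 20 = 70 Ω
  Rs2 = R3 + Rs1 (series, joined only at node 2) = 50 + 70 = 120 Ω
R_eq = 120 Ω

Final answer: 120 Ω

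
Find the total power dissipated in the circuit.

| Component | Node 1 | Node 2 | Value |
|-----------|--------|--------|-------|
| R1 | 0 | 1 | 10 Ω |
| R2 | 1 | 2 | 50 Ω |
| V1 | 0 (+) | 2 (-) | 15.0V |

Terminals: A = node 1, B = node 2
Nodal analysis, taking node 2 as the 0 V reference.
Source V1 fixes V_0 = 15 V.
KCL at each unknown node (sum of currents leaving = 0; resistances in Ω):
  Node 1: (V_1 - 15)/10 + (V_1 - 0)/50 = 0
Collecting terms: 0.12 × V_1 = 1.5  =>  V_1 = 12.5 V
Power in each resistor, P = (ΔV)²/R:
  P_R1 = (15 - 12.5)²/10 = 0.625 W
  P_R2 = (12.5 - 0)²/50 = 3.125 W
P_total = P_R1 + P_R2 = 3.75 W

Final answer: 3.75 W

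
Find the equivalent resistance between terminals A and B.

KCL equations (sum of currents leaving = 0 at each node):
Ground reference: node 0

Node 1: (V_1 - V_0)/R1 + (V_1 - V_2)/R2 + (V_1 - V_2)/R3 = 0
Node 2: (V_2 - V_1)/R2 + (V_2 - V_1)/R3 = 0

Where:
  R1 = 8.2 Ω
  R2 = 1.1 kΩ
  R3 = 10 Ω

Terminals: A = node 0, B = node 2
Reduce the network between node 0 (A) and node 2 (B) by series/parallel combination:
  Rp1 = R2 ‖ R3 (parallel, both between nodes 1 and 2) = 1/(1/1100 + 1/10) = 9.91 Ω
  Rs1 = R1 + Rp1 (series, joined only at node 1) = 8.2 + 9.91 = 18.11 Ω
R_eq = 18.11 Ω

Final answer: 18.11 Ω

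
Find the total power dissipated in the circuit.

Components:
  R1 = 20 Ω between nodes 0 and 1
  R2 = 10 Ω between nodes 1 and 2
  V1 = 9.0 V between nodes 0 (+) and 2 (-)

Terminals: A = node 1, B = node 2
Nodal analysis, taking node 2 as the 0 V reference.
Source V1 fixes V_0 = 9 V.
KCL at each unknown node (sum of currents leaving = 0; resistances in Ω):
  Node 1: (V_1 - 9)/20 + (V_1 - 0)/10 = 0
Collecting terms: 0.15 × V_1 = 0.45  =>  V_1 = 3 V
Power in each resistor, P = (ΔV)²/R:
  P_R1 = (9 - 3)²/20 = 1.8 W
  P_R2 = (3 - 0)²/10 = 0.9 W
P_total = P_R1 + P_R2 = 2.7 W

Final answer: 2.7 W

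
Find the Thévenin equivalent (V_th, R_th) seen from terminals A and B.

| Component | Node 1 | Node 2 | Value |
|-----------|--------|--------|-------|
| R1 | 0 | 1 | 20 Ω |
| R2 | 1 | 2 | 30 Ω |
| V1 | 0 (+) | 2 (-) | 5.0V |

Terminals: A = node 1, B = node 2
Step 1 — V_th is the open-circuit voltage V_A - V_B (nothing connected across the terminals).
Nodal analysis, taking node 2 as the 0 V reference.
Source V1 fixes V_0 = 5 V.
KCL at each unknown node (sum of currents leaving = 0; resistances in Ω):
  Node 1: (V_1 - 5)/20 + (V_1 - 0)/30 = 0
Collecting terms: 0.08333 × V_1 = 0.25  =>  V_1 = 3 V
V_th = V_1 - V_2 = 3 - 0 = 3 V
Step 2 — R_th: zero the source — replace V1 by a short circuit (node 2 merges into node 0) — and find the resistance seen between A (node 1) and B (node 0).
Reduce the network between node 1 (A) and node 0 (B) by series/parallel combination:
  Rp1 = R1 ‖ R2 (parallel, both between nodes 0 and 1) = 1/(1/20 + 1/30) = 12 Ω
R_th = 12 Ω

Final answer: V_th = 3 V, R_th = 12 Ω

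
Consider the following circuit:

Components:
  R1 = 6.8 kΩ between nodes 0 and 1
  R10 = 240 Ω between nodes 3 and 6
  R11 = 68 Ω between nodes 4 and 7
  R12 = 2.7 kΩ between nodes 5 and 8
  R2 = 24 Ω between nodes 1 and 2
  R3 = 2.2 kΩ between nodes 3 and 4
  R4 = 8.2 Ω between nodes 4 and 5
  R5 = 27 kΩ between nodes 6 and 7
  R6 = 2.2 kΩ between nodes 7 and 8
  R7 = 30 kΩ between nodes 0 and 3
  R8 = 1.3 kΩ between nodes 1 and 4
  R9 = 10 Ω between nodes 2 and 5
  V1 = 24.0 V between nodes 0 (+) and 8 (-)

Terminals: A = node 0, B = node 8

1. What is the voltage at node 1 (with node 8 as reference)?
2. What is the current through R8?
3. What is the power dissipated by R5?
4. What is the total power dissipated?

Nodal analysis, taking node 8 as the 0 V reference.
Source V1 fixes V_0 = 24 V.
KCL at each unknown node (sum of currents leaving = 0; resistances in Ω):
  Node 1: (V_1 - 24)/6800 + (V_1 - V_2)/24 + (V_1 - V_4)/1300 = 0
  Node 2: (V_2 - V_1)/24 + (V_2 - V_5)/10 = 0
  Node 3: (V_3 - V_4)/2200 + (V_3 - 24)/30000 + (V_3 - V_6)/240 = 0
  Node 4: (V_4 - V_3)/2200 + (V_4 - V_5)/8.2 + (V_4 - V_1)/1300 + (V_4 - V_7)/68 = 0
  Node 5: (V_5 - V_4)/8.2 + (V_5 - V_2)/10 + (V_5 - 0)/2700 = 0
  Node 6: (V_6 - V_7)/27000 + (V_6 - V_3)/240 = 0
  Node 7: (V_7 - V_6)/27000 + (V_7 - 0)/2200 + (V_7 - V_4)/68 = 0
Collecting terms (coefficients in siemens):
  0.04258·V_1 - 0.04167·V_2 - 0.0007692·V_4 = 0.003529
  0.1417·V_2 - 0.04167·V_1 - 0.1·V_5 = 0
  0.004655·V_3 - 0.0004545·V_4 - 0.004167·V_6 = 0.0008
  0.1379·V_4 - 0.0007692·V_1 - 0.0004545·V_3 - 0.122·V_5 - 0.01471·V_7 = 0
  0.2223·V_5 - 0.1·V_2 - 0.122·V_4 = 0
  0.004204·V_6 - 0.004167·V_3 - 0.00003704·V_7 = 0
  0.0152·V_7 - 0.01471·V_4 - 0.00003704·V_6 = 0
Solving these 7 simultaneous equations (Gaussian elimination) gives:
  V_1 = 4.408 V, V_2 = 4.341 V, V_3 = 5.546 V, V_4 = 4.303 V
  V_5 = 4.313 V, V_6 = 5.534 V, V_7 = 4.177 V
Part 1:
  Read off the nodal solution: V_1 = 4.408 V
Part 2:
  I_R8 = (V_1 - V_4)/R8 = (4.408 - 4.303)/1300 = 0.00008083 A
  Magnitude: I_R8 = 0.00008083 A
Part 3:
  I_R5 = (V_6 - V_7)/R5 = (5.534 - 4.177)/27000 = 0.00005024 A
  P_R5 = I_R5² × R5 = (0.00005024)² × 27000 = 0.00006814 W
Part 4:
  Power in each resistor, P = (ΔV)²/R:
    P_R1 = (24 - 4.408)²/6800 = 0.05645 W
    P_R2 = (4.408 - 4.341)²/24 = 0.0001882 W
    P_R3 = (5.546 - 4.303)²/2200 = 0.000702 W
    P_R4 = (4.303 - 4.313)²/8.2 = 0.00001186 W
    P_R5 = (5.534 - 4.177)²/27000 = 0.00006814 W
    P_R6 = (4.177 - 0)²/2200 = 0.007932 W
    P_R7 = (24 - 5.546)²/30000 = 0.01135 W
    P_R8 = (4.408 - 4.303)²/1300 = 0.000008493 W
    P_R9 = (4.341 - 4.313)²/10 = 0.00007842 W
    P_R10 = (5.546 - 5.534)²/240 = 0.0000006057 W
    P_R11 = (4.303 - 4.177)²/68 = 0.0002324 W
    P_R12 = (4.313 - 0)²/2700 = 0.00689 W
  P_total = P_R1 + P_R2 + P_R3 + P_R4 + P_R5 + P_R6 + P_R7 + P_R8 + P_R9 + P_R10 + P_R11 + P_R12 = 0.08391 W

Final answers:
1. V_1 = 4.408 V
2. I_R8 = 8.083e-05 A
3. P_R5 = 6.814e-05 W
4. P_total = 0.08391 W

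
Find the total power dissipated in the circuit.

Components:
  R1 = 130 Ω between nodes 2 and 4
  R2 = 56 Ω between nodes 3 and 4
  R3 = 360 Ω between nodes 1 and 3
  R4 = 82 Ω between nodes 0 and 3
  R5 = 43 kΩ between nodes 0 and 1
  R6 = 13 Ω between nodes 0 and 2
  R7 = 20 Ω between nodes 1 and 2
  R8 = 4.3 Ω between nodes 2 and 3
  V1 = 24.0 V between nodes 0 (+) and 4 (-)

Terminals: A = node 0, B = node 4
Nodal analysis, taking node 4 as the 0 V reference.
Source V1 fixes V_0 = 24 V.
KCL at each unknown node (sum of currents leaving = 0; resistances in Ω):
  Node 1: (V_1 - V_3)/360 + (V_1 - 24)/43000 + (V_1 - V_2)/20 = 0
  Node 2: (V_2 - 0)/130 + (V_2 - 24)/13 + (V_2 - V_1)/20 + (V_2 - V_3)/4.3 = 0
  Node 3: (V_3 - 0)/56 + (V_3 - V_1)/360 + (V_3 - 24)/82 + (V_3 - V_2)/4.3 = 0
Collecting terms (coefficients in siemens):
  0.0528·V_1 - 0.05·V_2 - 0.002778·V_3 = 0.0005581
  0.3672·V_2 - 0.05·V_1 - 0.2326·V_3 = 1.846
  0.2654·V_3 - 0.002778·V_1 - 0.2326·V_2 = 0.2927
Solving these 3 simultaneous equations (Gaussian elimination) gives:
  V_1 = 18.87 V, V_2 = 18.93 V, V_3 = 17.89 V
Power in each resistor, P = (ΔV)²/R:
  P_R1 = (18.93 - 0)²/130 = 2.755 W
  P_R2 = (17.89 - 0)²/56 = 5.712 W
  P_R3 = (18.87 - 17.89)²/360 = 0.002714 W
  P_R4 = (24 - 17.89)²/82 = 0.456 W
  P_R5 = (24 - 18.87)²/43000 = 0.0006111 W
  P_R6 = (24 - 18.93)²/13 = 1.98 W
  P_R7 = (18.87 - 18.93)²/20 = 0.0001379 W
  P_R8 = (18.93 - 17.89)²/4.3 = 0.252 W
P_total = P_R1 + P_R2 + P_R3 + P_R4 + P_R5 + P_R6 + P_R7 + P_R8 = 11.16 W

Final answer: 11.16 W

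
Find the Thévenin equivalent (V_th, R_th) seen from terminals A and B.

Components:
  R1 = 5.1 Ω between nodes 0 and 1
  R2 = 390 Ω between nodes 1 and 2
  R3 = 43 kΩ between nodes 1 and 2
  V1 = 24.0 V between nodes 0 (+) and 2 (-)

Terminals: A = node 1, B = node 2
Step 1 — V_th is the open-circuit voltage V_A - V_B (nothing connected across the terminals).
Nodal analysis, taking node 2 as the 0 V reference.
Source V1 fixes V_0 = 24 V.
KCL at each unknown node (sum of currents leaving = 0; resistances in Ω):
  Node 1: (V_1 - 24)/5.1 + (V_1 - 0)/390 + (V_1 - 0)/43000 = 0
Collecting terms: 0.1987 × V_1 = 4.706  =>  V_1 = 23.69 V
V_th = V_1 - V_2 = 23.69 - 0 = 23.69 V
Step 2 — R_th: zero the source — replace V1 by a short circuit (node 2 merges into node 0) — and find the resistance seen between A (node 1) and B (node 0).
Reduce the network between node 1 (A) and node 0 (B) by series/parallel combination:
  Rp1 = R1 ‖ R2 ‖ R3 (parallel, all between nodes 0 and 1) = 1/(1/5.1 + 1/390 + 1/43000) = 5.034 Ω
R_th = 5.034 Ω

Final answer: V_th = 23.69 V, R_th = 5.034 Ω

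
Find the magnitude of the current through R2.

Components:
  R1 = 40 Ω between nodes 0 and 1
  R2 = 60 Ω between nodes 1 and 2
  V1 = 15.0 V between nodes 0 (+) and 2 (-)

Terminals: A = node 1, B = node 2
Nodal analysis, taking node 2 as the 0 V reference.
Source V1 fixes V_0 = 15 V.
KCL at each unknown node (sum of currents leaving = 0; resistances in Ω):
  Node 1: (V_1 - 15)/40 + (V_1 - 0)/60 = 0
Collecting terms: 0.04167 × V_1 = 0.375  =>  V_1 = 9 V
I_R2 = (V_1 - V_2)/R2 = (9 - 0)/60 = 0.15 A
|I_R2| = 0.15 A

Final answer: |I_R2| = 0.15 A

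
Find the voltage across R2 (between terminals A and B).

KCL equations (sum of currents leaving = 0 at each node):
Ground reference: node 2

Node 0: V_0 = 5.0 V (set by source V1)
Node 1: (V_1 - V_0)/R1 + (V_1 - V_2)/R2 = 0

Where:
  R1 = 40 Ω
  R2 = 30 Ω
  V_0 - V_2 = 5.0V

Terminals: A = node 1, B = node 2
R1 and R2 are in series across V1 (node 0 → node 1 → node 2), and the output A–B is taken across R2, so this is a voltage divider.
Series current: I = V1/(R1 + R2) = 5/(40 + 30) = 5/70 = 0.07143 A
V_R2 = I × R2 = V1 × R2/(R1 + R2) = 5 × 30/70 = 2.143 V

Final answer: 2.143 V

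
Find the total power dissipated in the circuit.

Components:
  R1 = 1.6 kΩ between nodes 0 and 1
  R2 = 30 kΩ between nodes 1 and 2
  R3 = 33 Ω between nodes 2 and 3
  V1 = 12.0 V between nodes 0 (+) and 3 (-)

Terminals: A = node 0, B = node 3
Nodal analysis, taking node 3 as the 0 V reference.
Source V1 fixes V_0 = 12 V.
KCL at each unknown node (sum of currents leaving = 0; resistances in Ω):
  Node 1: (V_1 - 12)/1600 + (V_1 - V_2)/30000 = 0
  Node 2: (V_2 - V_1)/30000 + (V_2 - 0)/33 = 0
Collecting terms (coefficients in siemens):
  0.0006583·V_1 - 0.00003333·V_2 = 0.0075
  0.03034·V_2 - 0.00003333·V_1 = 0
Determinant D = (0.0006583)(0.03034) - (-0.00003333)(-0.00003333) = 0.00001997
V_1 = [(0.0075)(0.03034) - (-0.00003333)(0)]/D = 11.39 V
V_2 = [(0.0006583)(0) - (0.0075)(-0.00003333)]/D = 0.01252 V
Power in each resistor, P = (ΔV)²/R:
  P_R1 = (12 - 11.39)²/1600 = 0.0002303 W
  P_R2 = (11.39 - 0.01252)²/30000 = 0.004317 W
  P_R3 = (0.01252 - 0)²/33 = 0.000004749 W
P_total = P_R1 + P_R2 + P_R3 = 0.004552 W

Final answer: 0.004552 W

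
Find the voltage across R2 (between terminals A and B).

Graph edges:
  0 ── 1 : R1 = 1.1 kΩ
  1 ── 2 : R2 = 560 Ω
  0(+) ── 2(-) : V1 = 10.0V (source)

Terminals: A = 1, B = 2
R1 and R2 are in series across V1 (node 0 → node 1 → node 2), and the output A–B is taken across R2, so this is a voltage divider.
Series current: I = V1/(R1 + R2) = 10/(1100 + 560) = 10/1660 = 0.006024 A
V_R2 = I × R2 = V1 × R2/(R1 + R2) = 10 × 560/1660 = 3.373 V

Final answer: 3.373 V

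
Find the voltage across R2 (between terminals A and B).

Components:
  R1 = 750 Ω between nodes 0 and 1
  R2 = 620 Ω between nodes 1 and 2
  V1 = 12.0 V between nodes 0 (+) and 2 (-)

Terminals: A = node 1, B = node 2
R1 and R2 are in series across V1 (node 0 → node 1 → node 2), and the output A–B is taken across R2, so this is a voltage divider.
Series current: I = V1/(R1 + R2) = 12/(750 + 620) = 12/1370 = 0.008759 A
V_R2 = I × R2 = V1 × R2/(R1 + R2) = 12 × 620/1370 = 5.431 V

Final answer: 5.431 V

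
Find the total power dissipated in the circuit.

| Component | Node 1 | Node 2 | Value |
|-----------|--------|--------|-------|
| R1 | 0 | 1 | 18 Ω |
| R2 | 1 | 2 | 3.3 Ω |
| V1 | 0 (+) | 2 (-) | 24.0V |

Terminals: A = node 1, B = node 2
Nodal analysis, taking node 2 as the 0 V reference.
Source V1 fixes V_0 = 24 V.
KCL at each unknown node (sum of currents leaving = 0; resistances in Ω):
  Node 1: (V_1 - 24)/18 + (V_1 - 0)/3.3 = 0
Collecting terms: 0.3586 × V_1 = 1.333  =>  V_1 = 3.718 V
Power in each resistor, P = (ΔV)²/R:
  P_R1 = (24 - 3.718)²/18 = 22.85 W
  P_R2 = (3.718 - 0)²/3.3 = 4.19 W
P_total = P_R1 + P_R2 = 27.04 W

Final answer: 27.04 W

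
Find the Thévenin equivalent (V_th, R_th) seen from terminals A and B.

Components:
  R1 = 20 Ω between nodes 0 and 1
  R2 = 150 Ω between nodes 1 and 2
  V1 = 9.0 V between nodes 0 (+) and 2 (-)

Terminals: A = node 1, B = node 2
Step 1 — V_th is the open-circuit voltage V_A - V_B (nothing connected across the terminals).
Nodal analysis, taking node 2 as the 0 V reference.
Source V1 fixes V_0 = 9 V.
KCL at each unknown node (sum of currents leaving = 0; resistances in Ω):
  Node 1: (V_1 - 9)/20 + (V_1 - 0)/150 = 0
Collecting terms: 0.05667 × V_1 = 0.45  =>  V_1 = 7.941 V
V_th = V_1 - V_2 = 7.941 - 0 = 7.941 V
Step 2 — R_th: zero the source — replace V1 by a short circuit (node 2 merges into node 0) — and find the resistance seen between A (node 1) and B (node 0).
Reduce the network between node 1 (A) and node 0 (B) by series/parallel combination:
  Rp1 = R1 ‖ R2 (parallel, both between nodes 0 and 1) = 1/(1/20 + 1/150) = 17.65 Ω
R_th = 17.65 Ω

Final answer: V_th = 7.941 V, R_th = 17.65 Ω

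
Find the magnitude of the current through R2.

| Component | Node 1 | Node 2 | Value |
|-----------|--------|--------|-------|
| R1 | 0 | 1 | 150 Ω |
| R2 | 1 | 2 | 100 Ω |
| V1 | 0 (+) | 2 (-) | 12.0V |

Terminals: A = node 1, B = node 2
Nodal analysis, taking node 2 as the 0 V reference.
Source V1 fixes V_0 = 12 V.
KCL at each unknown node (sum of currents leaving = 0; resistances in Ω):
  Node 1: (V_1 - 12)/150 + (V_1 - 0)/100 = 0
Collecting terms: 0.01667 × V_1 = 0.08  =>  V_1 = 4.8 V
I_R2 = (V_1 - V_2)/R2 = (4.8 - 0)/100 = 0.048 A
|I_R2| = 0.048 A

Final answer: |I_R2| = 0.048 A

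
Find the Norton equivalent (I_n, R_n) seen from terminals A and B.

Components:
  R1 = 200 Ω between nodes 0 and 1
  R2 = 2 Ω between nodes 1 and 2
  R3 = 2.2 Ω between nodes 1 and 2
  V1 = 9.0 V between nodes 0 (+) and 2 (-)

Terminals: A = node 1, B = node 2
Find the Thévenin equivalent first; then I_n = V_th/R_th and R_n = R_th.
Step 1 — V_th is the open-circuit voltage V_A - V_B (nothing connected across the terminals).
Nodal analysis, taking node 2 as the 0 V reference.
Source V1 fixes V_0 = 9 V.
KCL at each unknown node (sum of currents leaving = 0; resistances in Ω):
  Node 1: (V_1 - 9)/200 + (V_1 - 0)/2 + (V_1 - 0)/2.2 = 0
Collecting terms: 0.9595 × V_1 = 0.045  =>  V_1 = 0.0469 V
V_th = V_1 - V_2 = 0.0469 - 0 = 0.0469 V
Step 2 — R_th: zero the source — replace V1 by a short circuit (node 2 merges into node 0) — and find the resistance seen between A (node 1) and B (node 0).
Reduce the network between node 1 (A) and node 0 (B) by series/parallel combination:
  Rp1 = R1 ‖ R2 ‖ R3 (parallel, all between nodes 0 and 1) = 1/(1/200 + 1/2 + 1/2.2) = 1.042 Ω
R_th = 1.042 Ω
I_n = V_th/R_th = 0.0469/1.042 = 0.045 A, and R_n = R_th = 1.042 Ω

Final answer: I_n = 0.045 A, R_n = 1.042 Ω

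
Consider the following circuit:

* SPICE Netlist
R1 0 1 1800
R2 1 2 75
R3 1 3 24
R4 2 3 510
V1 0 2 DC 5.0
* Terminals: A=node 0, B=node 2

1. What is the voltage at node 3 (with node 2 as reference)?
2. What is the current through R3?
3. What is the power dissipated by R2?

Nodal analysis, taking node 2 as the 0 V reference.
Source V1 fixes V_0 = 5 V.
KCL at each unknown node (sum of currents leaving = 0; resistances in Ω):
  Node 1: (V_1 - 5)/1800 + (V_1 - 0)/75 + (V_1 - V_3)/24 = 0
  Node 3: (V_3 - V_1)/24 + (V_3 - 0)/510 = 0
Collecting terms (coefficients in siemens):
  0.05556·V_1 - 0.04167·V_3 = 0.002778
  0.04363·V_3 - 0.04167·V_1 = 0
Determinant D = (0.05556)(0.04363) - (-0.04167)(-0.04167) = 0.0006876
V_1 = [(0.002778)(0.04363) - (-0.04167)(0)]/D = 0.1762 V
V_3 = [(0.05556)(0) - (0.002778)(-0.04167)]/D = 0.1683 V
Part 1:
  Read off the nodal solution: V_3 = 0.1683 V
Part 2:
  I_R3 = (V_1 - V_3)/R3 = (0.1762 - 0.1683)/24 = 0.00033 A
  Magnitude: I_R3 = 0.00033 A
Part 3:
  I_R2 = (V_1 - V_2)/R2 = (0.1762 - 0)/75 = 0.00235 A
  P_R2 = I_R2² × R2 = (0.00235)² × 75 = 0.0004141 W

Final answers:
1. V_3 = 0.1683 V
2. I_R3 = 0.00033 A
3. P_R2 = 0.0004141 W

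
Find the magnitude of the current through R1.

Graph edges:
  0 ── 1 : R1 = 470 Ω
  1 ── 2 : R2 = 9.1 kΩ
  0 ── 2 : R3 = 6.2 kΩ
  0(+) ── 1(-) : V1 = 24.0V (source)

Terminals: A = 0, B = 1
Nodal analysis, taking node 1 as the 0 V reference.
Source V1 fixes V_0 = 24 V.
KCL at each unknown node (sum of currents leaving = 0; resistances in Ω):
  Node 2: (V_2 - 0)/9100 + (V_2 - 24)/6200 = 0
Collecting terms: 0.0002712 × V_2 = 0.003871  =>  V_2 = 14.27 V
I_R1 = (V_0 - V_1)/R1 = (24 - 0)/470 = 0.05106 A
|I_R1| = 0.05106 A

Final answer: |I_R1| = 0.05106 A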